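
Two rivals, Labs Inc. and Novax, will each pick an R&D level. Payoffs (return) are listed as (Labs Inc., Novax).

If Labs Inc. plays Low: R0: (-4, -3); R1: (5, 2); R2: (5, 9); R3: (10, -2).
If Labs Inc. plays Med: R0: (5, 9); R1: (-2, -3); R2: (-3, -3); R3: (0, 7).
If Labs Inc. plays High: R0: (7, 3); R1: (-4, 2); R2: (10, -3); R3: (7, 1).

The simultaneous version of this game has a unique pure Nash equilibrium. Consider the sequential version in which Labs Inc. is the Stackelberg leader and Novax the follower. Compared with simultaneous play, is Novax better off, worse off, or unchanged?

unchanged

Solve by backward induction (Labs Inc. leads).
- Low: Novax compares -3, 2, 9, -2 and picks R2; Labs Inc. would get 5.
- Med: Novax compares 9, -3, -3, 7 and picks R0; Labs Inc. would get 5.
- High: Novax compares 3, 2, -3, 1 and picks R0; Labs Inc. would get 7.
Maximizing over 5, 5, 7, Labs Inc. chooses High. Subgame-perfect outcome: (High, R0) with payoffs (7, 3).
Under simultaneous play:
Labs Inc.'s best replies: R0→High; R1→Low; R2→High; R3→Low.
Novax's best replies: Low→R2; Med→R0; High→R0.
Only (High, R0) has each player best-responding; Nash payoffs (7, 3).
Novax earns 3 sequentially versus 3 at the Nash outcome: unchanged.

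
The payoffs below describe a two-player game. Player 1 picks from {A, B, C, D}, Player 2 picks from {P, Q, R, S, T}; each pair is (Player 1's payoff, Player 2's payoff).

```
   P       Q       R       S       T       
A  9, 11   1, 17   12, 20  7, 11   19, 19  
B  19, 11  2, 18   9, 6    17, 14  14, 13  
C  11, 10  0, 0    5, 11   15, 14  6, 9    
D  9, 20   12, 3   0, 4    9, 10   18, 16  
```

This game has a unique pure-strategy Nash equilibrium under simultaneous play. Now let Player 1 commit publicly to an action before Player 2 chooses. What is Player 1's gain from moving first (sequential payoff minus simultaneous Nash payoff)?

Backward induction with Player 1 moving first.
- A: BR = R, leader payoff 12.
- B: BR = Q, leader payoff 2.
- C: BR = S, leader payoff 15.
- D: BR = P, leader payoff 9.
Among 12, 2, 15, 9, the best is 15 at C. Subgame-perfect outcome: (C, S) with payoffs (15, 14).
For the simultaneous game, intersect best replies.
Player 1's best replies: P→B; Q→D; R→A; S→B; T→A.
Player 2's best replies: A→R; B→Q; C→S; D→P.
The unique mutual best reply is (A, R), giving (12, 20).
Player 1's commitment gain: 15 − 12 = 3.

3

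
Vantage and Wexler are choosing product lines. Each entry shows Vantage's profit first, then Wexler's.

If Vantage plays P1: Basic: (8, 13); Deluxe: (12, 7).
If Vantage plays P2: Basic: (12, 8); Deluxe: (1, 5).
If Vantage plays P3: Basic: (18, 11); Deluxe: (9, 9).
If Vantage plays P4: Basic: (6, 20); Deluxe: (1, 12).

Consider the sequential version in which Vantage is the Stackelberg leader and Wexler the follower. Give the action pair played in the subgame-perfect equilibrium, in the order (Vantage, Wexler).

Solve by backward induction (Vantage leads).
- P1 → Wexler plays Basic (best of 13, 7); Vantage gets 8.
- P2 → Wexler plays Basic (best of 8, 5); Vantage gets 12.
- P3 → Wexler plays Basic (best of 11, 9); Vantage gets 18.
- P4 → Wexler plays Basic (best of 20, 12); Vantage gets 6.
Vantage's induced payoffs are 8, 12, 18, 6, so Vantage commits to P3. Subgame-perfect outcome: (P3, Basic) with payoffs (18, 11).

(P3, Basic)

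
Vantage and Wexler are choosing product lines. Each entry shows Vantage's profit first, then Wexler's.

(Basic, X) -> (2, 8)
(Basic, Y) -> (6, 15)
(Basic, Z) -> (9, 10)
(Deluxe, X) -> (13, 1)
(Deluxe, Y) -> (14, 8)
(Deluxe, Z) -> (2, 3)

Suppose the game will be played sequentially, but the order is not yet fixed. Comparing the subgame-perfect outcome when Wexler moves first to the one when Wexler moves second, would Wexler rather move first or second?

first

If Vantage leads: Wexler's best replies are Basic→Y, Deluxe→Y; Vantage's induced payoffs 6, 14; outcome (Deluxe, Y), payoffs (14, 8).
If Wexler leads: Vantage's best replies are X→Deluxe, Y→Deluxe, Z→Basic; Wexler's induced payoffs 1, 8, 10; outcome (Basic, Z), payoffs (9, 10).
Wexler gets 10 moving first and 8 moving second, so Wexler prefers to move first.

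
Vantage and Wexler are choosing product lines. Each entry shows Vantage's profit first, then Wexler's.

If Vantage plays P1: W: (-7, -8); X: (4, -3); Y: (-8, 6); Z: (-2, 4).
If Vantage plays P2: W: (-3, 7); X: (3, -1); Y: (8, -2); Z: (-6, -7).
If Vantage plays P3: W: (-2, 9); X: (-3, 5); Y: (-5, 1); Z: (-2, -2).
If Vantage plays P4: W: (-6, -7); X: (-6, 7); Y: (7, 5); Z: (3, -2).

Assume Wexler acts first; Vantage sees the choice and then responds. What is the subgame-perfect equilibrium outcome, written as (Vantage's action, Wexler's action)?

(P3, W)

Backward induction with Wexler moving first.
- W → Vantage plays P3 (best of -7, -3, -2, -6); Wexler gets 9.
- X → Vantage plays P1 (best of 4, 3, -3, -6); Wexler gets -3.
- Y → Vantage plays P2 (best of -8, 8, -5, 7); Wexler gets -2.
- Z → Vantage plays P4 (best of -2, -6, -2, 3); Wexler gets -2.
Among 9, -3, -2, -2, the best is 9 at W. Subgame-perfect outcome: (P3, W) with payoffs (-2, 9).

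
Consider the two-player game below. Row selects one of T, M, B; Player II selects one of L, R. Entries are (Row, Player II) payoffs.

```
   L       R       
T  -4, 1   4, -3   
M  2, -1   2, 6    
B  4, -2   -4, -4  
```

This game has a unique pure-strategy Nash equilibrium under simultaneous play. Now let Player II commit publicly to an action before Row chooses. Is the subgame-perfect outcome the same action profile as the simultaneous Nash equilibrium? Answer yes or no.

Row best-responds to each possible Player II move:
- L → Row plays B (best of -4, 2, 4); Player II gets -2.
- R → Row plays T (best of 4, 2, -4); Player II gets -3.
Among -2, -3, the best is -2 at L. Subgame-perfect outcome: (B, L) with payoffs (4, -2).
For the simultaneous game, intersect best replies.
Row's best replies: L→B; R→T.
Player II's best replies: T→L; M→R; B→L.
Only (B, L) has each player best-responding; Nash payoffs (4, -2).
Sequential outcome (B, L) coincides with the Nash profile (B, L).

yes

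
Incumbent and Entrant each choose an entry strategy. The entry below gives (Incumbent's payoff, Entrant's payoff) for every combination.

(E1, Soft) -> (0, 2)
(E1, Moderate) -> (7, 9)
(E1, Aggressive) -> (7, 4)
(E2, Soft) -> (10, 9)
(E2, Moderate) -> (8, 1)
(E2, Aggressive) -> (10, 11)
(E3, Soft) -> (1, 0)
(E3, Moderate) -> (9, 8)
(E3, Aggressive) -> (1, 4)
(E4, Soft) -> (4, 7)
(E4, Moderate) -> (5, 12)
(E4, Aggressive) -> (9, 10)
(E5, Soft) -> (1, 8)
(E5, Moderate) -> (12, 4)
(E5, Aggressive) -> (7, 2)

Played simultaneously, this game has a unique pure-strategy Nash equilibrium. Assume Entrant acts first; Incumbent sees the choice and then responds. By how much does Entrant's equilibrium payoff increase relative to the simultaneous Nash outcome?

0

Incumbent best-responds to each possible Entrant move:
- Soft: BR = E2, leader payoff 9.
- Moderate: BR = E5, leader payoff 4.
- Aggressive: BR = E2, leader payoff 11.
Among 9, 4, 11, the best is 11 at Aggressive. Subgame-perfect outcome: (E2, Aggressive) with payoffs (10, 11).
For the simultaneous game, intersect best replies.
Incumbent's best replies: Soft→E2; Moderate→E5; Aggressive→E2.
Entrant's best replies: E1→Moderate; E2→Aggressive; E3→Moderate; E4→Moderate; E5→Soft.
Only (E2, Aggressive) has each player best-responding; Nash payoffs (10, 11).
Entrant's commitment gain: 11 − 11 = 0.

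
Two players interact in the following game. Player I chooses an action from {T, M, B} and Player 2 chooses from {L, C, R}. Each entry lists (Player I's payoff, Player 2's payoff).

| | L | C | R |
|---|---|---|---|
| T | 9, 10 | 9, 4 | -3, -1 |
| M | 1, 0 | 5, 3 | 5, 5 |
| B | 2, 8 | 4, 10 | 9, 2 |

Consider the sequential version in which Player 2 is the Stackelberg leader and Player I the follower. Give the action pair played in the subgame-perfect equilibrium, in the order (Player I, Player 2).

Player I best-responds to each possible Player 2 move:
- L: BR = T, leader payoff 10.
- C: BR = T, leader payoff 4.
- R: BR = B, leader payoff 2.
Maximizing over 10, 4, 2, Player 2 chooses L. Subgame-perfect outcome: (T, L) with payoffs (9, 10).

(T, L)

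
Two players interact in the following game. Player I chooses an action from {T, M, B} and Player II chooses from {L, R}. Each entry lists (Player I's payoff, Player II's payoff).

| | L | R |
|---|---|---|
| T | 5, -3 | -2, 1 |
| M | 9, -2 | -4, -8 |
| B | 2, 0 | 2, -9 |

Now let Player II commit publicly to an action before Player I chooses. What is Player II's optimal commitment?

Backward induction with Player II moving first.
- L → Player I plays M (best of 5, 9, 2); Player II gets -2.
- R → Player I plays B (best of -2, -4, 2); Player II gets -9.
Player II's induced payoffs are -2, -9, so Player II commits to L. Subgame-perfect outcome: (M, L) with payoffs (9, -2).

L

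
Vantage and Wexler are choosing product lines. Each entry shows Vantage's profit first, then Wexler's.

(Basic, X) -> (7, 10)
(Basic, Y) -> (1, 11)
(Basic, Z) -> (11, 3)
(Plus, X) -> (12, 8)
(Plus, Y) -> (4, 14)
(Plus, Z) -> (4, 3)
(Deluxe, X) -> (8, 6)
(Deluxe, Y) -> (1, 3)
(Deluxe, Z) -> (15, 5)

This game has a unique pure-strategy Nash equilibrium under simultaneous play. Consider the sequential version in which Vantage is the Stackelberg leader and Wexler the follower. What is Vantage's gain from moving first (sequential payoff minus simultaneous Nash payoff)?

Solve by backward induction (Vantage leads).
- Basic: BR = Y, leader payoff 1.
- Plus: BR = Y, leader payoff 4.
- Deluxe: BR = X, leader payoff 8.
Maximizing over 1, 4, 8, Vantage chooses Deluxe. Subgame-perfect outcome: (Deluxe, X) with payoffs (8, 6).
Under simultaneous play:
Vantage's best replies: X→Plus; Y→Plus; Z→Deluxe.
Wexler's best replies: Basic→Y; Plus→Y; Deluxe→X.
Only (Plus, Y) has each player best-responding; Nash payoffs (4, 14).
Vantage's commitment gain: 8 − 4 = 4.

4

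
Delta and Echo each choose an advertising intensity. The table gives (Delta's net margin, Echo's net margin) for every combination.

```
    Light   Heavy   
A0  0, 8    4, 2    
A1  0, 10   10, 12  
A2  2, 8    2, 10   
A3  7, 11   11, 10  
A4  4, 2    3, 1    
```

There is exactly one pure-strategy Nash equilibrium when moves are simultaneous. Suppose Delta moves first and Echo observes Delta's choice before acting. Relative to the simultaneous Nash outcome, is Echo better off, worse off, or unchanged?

better off

Solve by backward induction (Delta leads).
- A0: BR = Light, leader payoff 0.
- A1: BR = Heavy, leader payoff 10.
- A2: BR = Heavy, leader payoff 2.
- A3: BR = Light, leader payoff 7.
- A4: BR = Light, leader payoff 4.
Delta's induced payoffs are 0, 10, 2, 7, 4, so Delta commits to A1. Subgame-perfect outcome: (A1, Heavy) with payoffs (10, 12).
Under simultaneous play:
Delta's best replies: Light→A3; Heavy→A3.
Echo's best replies: A0→Light; A1→Heavy; A2→Heavy; A3→Light; A4→Light.
The unique mutual best reply is (A3, Light), giving (7, 11).
Echo earns 12 sequentially versus 11 at the Nash outcome: better off.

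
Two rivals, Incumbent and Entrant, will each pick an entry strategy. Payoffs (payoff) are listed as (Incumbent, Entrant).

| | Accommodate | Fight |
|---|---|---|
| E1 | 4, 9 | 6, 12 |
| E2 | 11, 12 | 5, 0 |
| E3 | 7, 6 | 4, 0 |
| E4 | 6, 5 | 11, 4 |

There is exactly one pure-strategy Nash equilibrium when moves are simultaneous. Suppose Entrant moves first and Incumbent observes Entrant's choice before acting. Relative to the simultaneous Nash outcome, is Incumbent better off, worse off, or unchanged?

unchanged

Work backward from Incumbent's decision.
- Accommodate: BR = E2, leader payoff 12.
- Fight: BR = E4, leader payoff 4.
Entrant's induced payoffs are 12, 4, so Entrant commits to Accommodate. Subgame-perfect outcome: (E2, Accommodate) with payoffs (11, 12).
Now find the simultaneous Nash equilibrium.
Incumbent's best replies: Accommodate→E2; Fight→E4.
Entrant's best replies: E1→Fight; E2→Accommodate; E3→Accommodate; E4→Accommodate.
The unique mutual best reply is (E2, Accommodate), giving (11, 12).
Incumbent earns 11 sequentially versus 11 at the Nash outcome: unchanged.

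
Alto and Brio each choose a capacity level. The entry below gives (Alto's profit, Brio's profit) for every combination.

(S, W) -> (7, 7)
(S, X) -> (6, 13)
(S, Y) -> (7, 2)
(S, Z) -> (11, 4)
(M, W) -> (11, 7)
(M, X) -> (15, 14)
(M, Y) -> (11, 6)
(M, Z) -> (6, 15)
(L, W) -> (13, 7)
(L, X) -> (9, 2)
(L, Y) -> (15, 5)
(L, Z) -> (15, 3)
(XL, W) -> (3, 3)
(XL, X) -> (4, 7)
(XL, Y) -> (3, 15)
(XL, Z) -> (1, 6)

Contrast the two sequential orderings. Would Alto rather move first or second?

If Alto leads: Brio's best replies are S→X, M→Z, L→W, XL→Y; Alto's induced payoffs 6, 6, 13, 3; outcome (L, W), payoffs (13, 7).
If Brio leads: Alto's best replies are W→L, X→M, Y→L, Z→L; Brio's induced payoffs 7, 14, 5, 3; outcome (M, X), payoffs (15, 14).
Alto gets 13 moving first and 15 moving second, so Alto prefers to move second.

second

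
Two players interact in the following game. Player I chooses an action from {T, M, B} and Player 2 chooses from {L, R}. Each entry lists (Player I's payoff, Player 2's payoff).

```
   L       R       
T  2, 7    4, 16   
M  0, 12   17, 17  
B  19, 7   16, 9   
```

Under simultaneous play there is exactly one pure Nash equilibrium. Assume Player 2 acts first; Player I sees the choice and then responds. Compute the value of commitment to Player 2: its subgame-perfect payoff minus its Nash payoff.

Player I best-responds to each possible Player 2 move:
- L → Player I plays B (best of 2, 0, 19); Player 2 gets 7.
- R → Player I plays M (best of 4, 17, 16); Player 2 gets 17.
Among 7, 17, the best is 17 at R. Subgame-perfect outcome: (M, R) with payoffs (17, 17).
For the simultaneous game, intersect best replies.
Player I's best replies: L→B; R→M.
Player 2's best replies: T→R; M→R; B→R.
Only (M, R) has each player best-responding; Nash payoffs (17, 17).
Player 2's commitment gain: 17 − 17 = 0.

0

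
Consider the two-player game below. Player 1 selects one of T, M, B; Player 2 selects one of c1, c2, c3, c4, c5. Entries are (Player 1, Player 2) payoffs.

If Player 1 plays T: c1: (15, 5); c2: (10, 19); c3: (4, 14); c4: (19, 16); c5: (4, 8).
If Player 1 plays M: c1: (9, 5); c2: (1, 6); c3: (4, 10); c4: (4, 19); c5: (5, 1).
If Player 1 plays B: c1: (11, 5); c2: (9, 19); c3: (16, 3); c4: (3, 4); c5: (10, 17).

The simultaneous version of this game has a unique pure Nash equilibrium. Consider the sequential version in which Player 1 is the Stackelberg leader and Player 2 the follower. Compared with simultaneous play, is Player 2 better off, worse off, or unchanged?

unchanged

Backward induction with Player 1 moving first.
- T: BR = c2, leader payoff 10.
- M: BR = c4, leader payoff 4.
- B: BR = c2, leader payoff 9.
Maximizing over 10, 4, 9, Player 1 chooses T. Subgame-perfect outcome: (T, c2) with payoffs (10, 19).
For the simultaneous game, intersect best replies.
Player 1's best replies: c1→T; c2→T; c3→B; c4→T; c5→B.
Player 2's best replies: T→c2; M→c4; B→c2.
Only (T, c2) has each player best-responding; Nash payoffs (10, 19).
Player 2 earns 19 sequentially versus 19 at the Nash outcome: unchanged.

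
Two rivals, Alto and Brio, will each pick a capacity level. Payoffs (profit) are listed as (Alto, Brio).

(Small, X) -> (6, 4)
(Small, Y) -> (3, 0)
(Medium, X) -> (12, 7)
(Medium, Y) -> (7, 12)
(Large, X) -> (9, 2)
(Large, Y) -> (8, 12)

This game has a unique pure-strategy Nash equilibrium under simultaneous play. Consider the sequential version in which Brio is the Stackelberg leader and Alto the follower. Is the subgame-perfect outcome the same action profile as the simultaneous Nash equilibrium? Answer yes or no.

Work backward from Alto's decision.
- X: Alto compares 6, 12, 9 and picks Medium; Brio would get 7.
- Y: Alto compares 3, 7, 8 and picks Large; Brio would get 12.
Maximizing over 7, 12, Brio chooses Y. Subgame-perfect outcome: (Large, Y) with payoffs (8, 12).
Under simultaneous play:
Alto's best replies: X→Medium; Y→Large.
Brio's best replies: Small→X; Medium→Y; Large→Y.
The unique mutual best reply is (Large, Y), giving (8, 12).
Sequential outcome (Large, Y) coincides with the Nash profile (Large, Y).

yes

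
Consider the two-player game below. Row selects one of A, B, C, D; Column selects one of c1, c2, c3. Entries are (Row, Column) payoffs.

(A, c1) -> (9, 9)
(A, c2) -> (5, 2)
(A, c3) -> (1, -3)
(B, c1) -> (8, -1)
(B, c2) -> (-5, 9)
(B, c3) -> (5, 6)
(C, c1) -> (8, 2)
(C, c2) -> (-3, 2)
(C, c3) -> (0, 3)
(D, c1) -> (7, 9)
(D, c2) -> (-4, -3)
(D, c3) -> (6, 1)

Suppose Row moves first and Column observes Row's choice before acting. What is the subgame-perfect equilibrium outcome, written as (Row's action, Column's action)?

(A, c1)

Backward induction with Row moving first.
- A: BR = c1, leader payoff 9.
- B: BR = c2, leader payoff -5.
- C: BR = c3, leader payoff 0.
- D: BR = c1, leader payoff 7.
Maximizing over 9, -5, 0, 7, Row chooses A. Subgame-perfect outcome: (A, c1) with payoffs (9, 9).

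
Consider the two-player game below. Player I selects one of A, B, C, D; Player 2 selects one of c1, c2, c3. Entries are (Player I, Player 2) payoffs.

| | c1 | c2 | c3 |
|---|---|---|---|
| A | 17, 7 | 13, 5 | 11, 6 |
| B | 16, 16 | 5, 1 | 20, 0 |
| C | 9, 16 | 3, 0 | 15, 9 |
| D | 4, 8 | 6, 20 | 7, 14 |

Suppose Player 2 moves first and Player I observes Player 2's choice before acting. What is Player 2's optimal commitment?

Solve by backward induction (Player 2 leads).
- c1 → Player I plays A (best of 17, 16, 9, 4); Player 2 gets 7.
- c2 → Player I plays A (best of 13, 5, 3, 6); Player 2 gets 5.
- c3 → Player I plays B (best of 11, 20, 15, 7); Player 2 gets 0.
Among 7, 5, 0, the best is 7 at c1. Subgame-perfect outcome: (A, c1) with payoffs (17, 7).

c1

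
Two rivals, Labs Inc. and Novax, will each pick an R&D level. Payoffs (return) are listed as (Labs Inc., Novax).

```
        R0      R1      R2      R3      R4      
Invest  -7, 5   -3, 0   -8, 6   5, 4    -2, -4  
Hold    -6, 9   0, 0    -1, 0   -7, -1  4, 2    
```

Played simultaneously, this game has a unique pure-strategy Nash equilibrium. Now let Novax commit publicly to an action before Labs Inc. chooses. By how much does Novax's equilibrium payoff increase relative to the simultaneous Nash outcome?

Work backward from Labs Inc.'s decision.
- R0: Labs Inc. compares -7, -6 and picks Hold; Novax would get 9.
- R1: Labs Inc. compares -3, 0 and picks Hold; Novax would get 0.
- R2: Labs Inc. compares -8, -1 and picks Hold; Novax would get 0.
- R3: Labs Inc. compares 5, -7 and picks Invest; Novax would get 4.
- R4: Labs Inc. compares -2, 4 and picks Hold; Novax would get 2.
Among 9, 0, 0, 4, 2, the best is 9 at R0. Subgame-perfect outcome: (Hold, R0) with payoffs (-6, 9).
Now find the simultaneous Nash equilibrium.
Labs Inc.'s best replies: R0→Hold; R1→Hold; R2→Hold; R3→Invest; R4→Hold.
Novax's best replies: Invest→R2; Hold→R0.
Only (Hold, R0) has each player best-responding; Nash payoffs (-6, 9).
Novax's commitment gain: 9 − 9 = 0.

0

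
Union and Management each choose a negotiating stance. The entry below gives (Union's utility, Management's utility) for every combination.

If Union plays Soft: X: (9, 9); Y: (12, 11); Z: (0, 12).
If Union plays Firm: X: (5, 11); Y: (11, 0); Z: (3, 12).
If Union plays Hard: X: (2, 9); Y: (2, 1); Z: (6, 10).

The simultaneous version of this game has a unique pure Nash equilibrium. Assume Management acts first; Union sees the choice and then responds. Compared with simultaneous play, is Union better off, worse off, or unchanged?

Solve by backward induction (Management leads).
- X: Union compares 9, 5, 2 and picks Soft; Management would get 9.
- Y: Union compares 12, 11, 2 and picks Soft; Management would get 11.
- Z: Union compares 0, 3, 6 and picks Hard; Management would get 10.
Among 9, 11, 10, the best is 11 at Y. Subgame-perfect outcome: (Soft, Y) with payoffs (12, 11).
For the simultaneous game, intersect best replies.
Union's best replies: X→Soft; Y→Soft; Z→Hard.
Management's best replies: Soft→Z; Firm→Z; Hard→Z.
Only (Hard, Z) has each player best-responding; Nash payoffs (6, 10).
Union earns 12 sequentially versus 6 at the Nash outcome: better off.

better off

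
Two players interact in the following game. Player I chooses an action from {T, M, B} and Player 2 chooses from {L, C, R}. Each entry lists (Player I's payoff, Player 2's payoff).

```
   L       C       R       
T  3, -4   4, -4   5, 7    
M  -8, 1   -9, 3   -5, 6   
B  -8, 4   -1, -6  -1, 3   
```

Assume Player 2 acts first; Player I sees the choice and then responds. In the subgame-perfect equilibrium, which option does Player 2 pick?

R

Solve by backward induction (Player 2 leads).
- L: Player I compares 3, -8, -8 and picks T; Player 2 would get -4.
- C: Player I compares 4, -9, -1 and picks T; Player 2 would get -4.
- R: Player I compares 5, -5, -1 and picks T; Player 2 would get 7.
Maximizing over -4, -4, 7, Player 2 chooses R. Subgame-perfect outcome: (T, R) with payoffs (5, 7).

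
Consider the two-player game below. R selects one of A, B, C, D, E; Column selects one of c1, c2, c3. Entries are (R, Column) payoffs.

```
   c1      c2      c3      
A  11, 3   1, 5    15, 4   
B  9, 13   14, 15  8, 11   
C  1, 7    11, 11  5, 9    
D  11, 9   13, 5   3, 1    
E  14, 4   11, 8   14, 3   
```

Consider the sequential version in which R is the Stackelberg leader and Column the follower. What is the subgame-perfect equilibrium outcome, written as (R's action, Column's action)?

(B, c2)

Column best-responds to each possible R move:
- A: Column compares 3, 5, 4 and picks c2; R would get 1.
- B: Column compares 13, 15, 11 and picks c2; R would get 14.
- C: Column compares 7, 11, 9 and picks c2; R would get 11.
- D: Column compares 9, 5, 1 and picks c1; R would get 11.
- E: Column compares 4, 8, 3 and picks c2; R would get 11.
R's induced payoffs are 1, 14, 11, 11, 11, so R commits to B. Subgame-perfect outcome: (B, c2) with payoffs (14, 15).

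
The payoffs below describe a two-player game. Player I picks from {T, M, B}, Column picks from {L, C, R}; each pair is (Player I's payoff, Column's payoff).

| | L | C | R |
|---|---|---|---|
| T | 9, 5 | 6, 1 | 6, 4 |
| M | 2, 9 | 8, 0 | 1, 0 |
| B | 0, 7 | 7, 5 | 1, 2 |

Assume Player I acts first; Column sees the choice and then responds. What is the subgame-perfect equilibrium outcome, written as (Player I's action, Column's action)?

(T, L)

Column best-responds to each possible Player I move:
- T: Column compares 5, 1, 4 and picks L; Player I would get 9.
- M: Column compares 9, 0, 0 and picks L; Player I would get 2.
- B: Column compares 7, 5, 2 and picks L; Player I would get 0.
Among 9, 2, 0, the best is 9 at T. Subgame-perfect outcome: (T, L) with payoffs (9, 5).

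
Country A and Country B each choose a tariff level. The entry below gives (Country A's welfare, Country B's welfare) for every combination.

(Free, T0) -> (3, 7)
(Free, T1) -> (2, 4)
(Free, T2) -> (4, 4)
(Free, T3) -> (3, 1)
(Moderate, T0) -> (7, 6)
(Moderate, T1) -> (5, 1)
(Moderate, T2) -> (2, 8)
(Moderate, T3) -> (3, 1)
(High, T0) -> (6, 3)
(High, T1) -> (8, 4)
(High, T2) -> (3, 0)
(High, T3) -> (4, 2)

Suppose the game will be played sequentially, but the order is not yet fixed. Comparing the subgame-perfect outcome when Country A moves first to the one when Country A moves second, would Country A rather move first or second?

first

If Country A leads: Country B's best replies are Free→T0, Moderate→T2, High→T1; Country A's induced payoffs 3, 2, 8; outcome (High, T1), payoffs (8, 4).
If Country B leads: Country A's best replies are T0→Moderate, T1→High, T2→Free, T3→High; Country B's induced payoffs 6, 4, 4, 2; outcome (Moderate, T0), payoffs (7, 6).
Country A gets 8 moving first and 7 moving second, so Country A prefers to move first.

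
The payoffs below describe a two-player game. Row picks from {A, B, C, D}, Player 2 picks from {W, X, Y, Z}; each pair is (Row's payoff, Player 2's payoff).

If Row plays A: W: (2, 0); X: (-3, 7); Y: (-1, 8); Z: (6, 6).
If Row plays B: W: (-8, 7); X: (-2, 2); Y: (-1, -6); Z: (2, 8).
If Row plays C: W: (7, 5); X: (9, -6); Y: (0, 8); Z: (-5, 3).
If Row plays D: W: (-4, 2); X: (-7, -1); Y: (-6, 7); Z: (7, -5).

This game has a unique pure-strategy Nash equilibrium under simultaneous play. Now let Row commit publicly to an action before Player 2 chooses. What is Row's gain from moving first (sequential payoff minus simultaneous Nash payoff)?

2

Work backward from Player 2's decision.
- A: BR = Y, leader payoff -1.
- B: BR = Z, leader payoff 2.
- C: BR = Y, leader payoff 0.
- D: BR = Y, leader payoff -6.
Row's induced payoffs are -1, 2, 0, -6, so Row commits to B. Subgame-perfect outcome: (B, Z) with payoffs (2, 8).
Under simultaneous play:
Row's best replies: W→C; X→C; Y→C; Z→D.
Player 2's best replies: A→Y; B→Z; C→Y; D→Y.
Only (C, Y) has each player best-responding; Nash payoffs (0, 8).
Row's commitment gain: 2 − 0 = 2.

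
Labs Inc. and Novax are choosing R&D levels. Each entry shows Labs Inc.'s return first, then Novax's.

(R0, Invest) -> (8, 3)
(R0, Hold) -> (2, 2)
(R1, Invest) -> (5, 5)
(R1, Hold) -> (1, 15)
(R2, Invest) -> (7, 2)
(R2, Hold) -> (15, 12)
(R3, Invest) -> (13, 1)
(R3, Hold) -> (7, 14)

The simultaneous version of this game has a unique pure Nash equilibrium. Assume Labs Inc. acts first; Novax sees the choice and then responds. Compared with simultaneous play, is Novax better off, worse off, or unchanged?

unchanged

Solve by backward induction (Labs Inc. leads).
- R0 → Novax plays Invest (best of 3, 2); Labs Inc. gets 8.
- R1 → Novax plays Hold (best of 5, 15); Labs Inc. gets 1.
- R2 → Novax plays Hold (best of 2, 12); Labs Inc. gets 15.
- R3 → Novax plays Hold (best of 1, 14); Labs Inc. gets 7.
Among 8, 1, 15, 7, the best is 15 at R2. Subgame-perfect outcome: (R2, Hold) with payoffs (15, 12).
For the simultaneous game, intersect best replies.
Labs Inc.'s best replies: Invest→R3; Hold→R2.
Novax's best replies: R0→Invest; R1→Hold; R2→Hold; R3→Hold.
Only (R2, Hold) has each player best-responding; Nash payoffs (15, 12).
Novax earns 12 sequentially versus 12 at the Nash outcome: unchanged.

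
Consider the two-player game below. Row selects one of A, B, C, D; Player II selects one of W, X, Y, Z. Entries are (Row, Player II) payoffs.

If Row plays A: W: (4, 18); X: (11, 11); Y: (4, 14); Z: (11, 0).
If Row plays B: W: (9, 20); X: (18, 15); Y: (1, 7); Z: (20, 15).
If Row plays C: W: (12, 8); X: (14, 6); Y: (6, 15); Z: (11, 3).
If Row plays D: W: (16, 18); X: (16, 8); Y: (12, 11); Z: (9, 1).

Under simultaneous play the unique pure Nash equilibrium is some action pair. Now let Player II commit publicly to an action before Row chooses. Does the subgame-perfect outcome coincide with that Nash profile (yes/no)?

Solve by backward induction (Player II leads).
- W: BR = D, leader payoff 18.
- X: BR = B, leader payoff 15.
- Y: BR = D, leader payoff 11.
- Z: BR = B, leader payoff 15.
Maximizing over 18, 15, 11, 15, Player II chooses W. Subgame-perfect outcome: (D, W) with payoffs (16, 18).
Now find the simultaneous Nash equilibrium.
Row's best replies: W→D; X→B; Y→D; Z→B.
Player II's best replies: A→W; B→W; C→Y; D→W.
Only (D, W) has each player best-responding; Nash payoffs (16, 18).
Sequential outcome (D, W) coincides with the Nash profile (D, W).

yes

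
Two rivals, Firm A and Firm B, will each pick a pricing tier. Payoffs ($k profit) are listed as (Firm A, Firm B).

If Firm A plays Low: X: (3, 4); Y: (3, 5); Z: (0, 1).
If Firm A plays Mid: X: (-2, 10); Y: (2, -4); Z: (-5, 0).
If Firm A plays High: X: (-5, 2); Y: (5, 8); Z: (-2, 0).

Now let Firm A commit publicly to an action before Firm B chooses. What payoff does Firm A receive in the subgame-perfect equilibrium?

Firm B best-responds to each possible Firm A move:
- Low → Firm B plays Y (best of 4, 5, 1); Firm A gets 3.
- Mid → Firm B plays X (best of 10, -4, 0); Firm A gets -2.
- High → Firm B plays Y (best of 2, 8, 0); Firm A gets 5.
Among 3, -2, 5, the best is 5 at High. Subgame-perfect outcome: (High, Y) with payoffs (5, 8).

5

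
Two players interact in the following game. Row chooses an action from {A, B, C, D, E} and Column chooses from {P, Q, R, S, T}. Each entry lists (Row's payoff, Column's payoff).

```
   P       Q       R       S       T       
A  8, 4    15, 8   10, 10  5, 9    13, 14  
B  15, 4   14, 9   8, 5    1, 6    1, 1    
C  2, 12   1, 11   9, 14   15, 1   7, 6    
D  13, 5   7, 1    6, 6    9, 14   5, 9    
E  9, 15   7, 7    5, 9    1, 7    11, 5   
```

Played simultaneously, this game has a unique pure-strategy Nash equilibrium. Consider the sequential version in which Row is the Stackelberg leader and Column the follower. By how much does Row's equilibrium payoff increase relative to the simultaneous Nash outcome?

1

Column best-responds to each possible Row move:
- A: Column compares 4, 8, 10, 9, 14 and picks T; Row would get 13.
- B: Column compares 4, 9, 5, 6, 1 and picks Q; Row would get 14.
- C: Column compares 12, 11, 14, 1, 6 and picks R; Row would get 9.
- D: Column compares 5, 1, 6, 14, 9 and picks S; Row would get 9.
- E: Column compares 15, 7, 9, 7, 5 and picks P; Row would get 9.
Maximizing over 13, 14, 9, 9, 9, Row chooses B. Subgame-perfect outcome: (B, Q) with payoffs (14, 9).
Under simultaneous play:
Row's best replies: P→B; Q→A; R→A; S→C; T→A.
Column's best replies: A→T; B→Q; C→R; D→S; E→P.
The unique mutual best reply is (A, T), giving (13, 14).
Row's commitment gain: 14 − 13 = 1.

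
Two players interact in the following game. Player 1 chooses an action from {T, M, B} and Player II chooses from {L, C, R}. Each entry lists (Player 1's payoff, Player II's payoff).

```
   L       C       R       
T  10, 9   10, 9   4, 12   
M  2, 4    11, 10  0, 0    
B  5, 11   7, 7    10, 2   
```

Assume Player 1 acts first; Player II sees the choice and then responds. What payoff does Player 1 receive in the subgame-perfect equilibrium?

11

Work backward from Player II's decision.
- T: BR = R, leader payoff 4.
- M: BR = C, leader payoff 11.
- B: BR = L, leader payoff 5.
Among 4, 11, 5, the best is 11 at M. Subgame-perfect outcome: (M, C) with payoffs (11, 10).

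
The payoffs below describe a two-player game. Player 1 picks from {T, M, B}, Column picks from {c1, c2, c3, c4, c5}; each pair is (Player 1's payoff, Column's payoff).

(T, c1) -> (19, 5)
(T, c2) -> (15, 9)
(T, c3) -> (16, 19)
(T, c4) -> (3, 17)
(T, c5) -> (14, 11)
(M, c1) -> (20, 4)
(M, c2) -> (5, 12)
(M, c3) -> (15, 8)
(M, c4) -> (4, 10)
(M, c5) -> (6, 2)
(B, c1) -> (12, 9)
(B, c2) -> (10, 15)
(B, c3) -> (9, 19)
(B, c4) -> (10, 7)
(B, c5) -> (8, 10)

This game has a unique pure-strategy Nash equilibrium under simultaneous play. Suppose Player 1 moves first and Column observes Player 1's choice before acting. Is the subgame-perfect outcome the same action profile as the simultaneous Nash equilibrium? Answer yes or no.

yes

Column best-responds to each possible Player 1 move:
- T: BR = c3, leader payoff 16.
- M: BR = c2, leader payoff 5.
- B: BR = c3, leader payoff 9.
Maximizing over 16, 5, 9, Player 1 chooses T. Subgame-perfect outcome: (T, c3) with payoffs (16, 19).
Under simultaneous play:
Player 1's best replies: c1→M; c2→T; c3→T; c4→B; c5→T.
Column's best replies: T→c3; M→c2; B→c3.
The unique mutual best reply is (T, c3), giving (16, 19).
Sequential outcome (T, c3) coincides with the Nash profile (T, c3).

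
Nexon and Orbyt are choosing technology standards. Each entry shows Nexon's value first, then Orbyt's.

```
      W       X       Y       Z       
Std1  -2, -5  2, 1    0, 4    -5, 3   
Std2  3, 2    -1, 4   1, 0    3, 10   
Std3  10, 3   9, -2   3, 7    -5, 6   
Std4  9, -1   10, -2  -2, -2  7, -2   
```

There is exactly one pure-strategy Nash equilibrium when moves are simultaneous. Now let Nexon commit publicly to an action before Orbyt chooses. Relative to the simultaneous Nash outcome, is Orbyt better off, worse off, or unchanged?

worse off

Work backward from Orbyt's decision.
- Std1 → Orbyt plays Y (best of -5, 1, 4, 3); Nexon gets 0.
- Std2 → Orbyt plays Z (best of 2, 4, 0, 10); Nexon gets 3.
- Std3 → Orbyt plays Y (best of 3, -2, 7, 6); Nexon gets 3.
- Std4 → Orbyt plays W (best of -1, -2, -2, -2); Nexon gets 9.
Nexon's induced payoffs are 0, 3, 3, 9, so Nexon commits to Std4. Subgame-perfect outcome: (Std4, W) with payoffs (9, -1).
Under simultaneous play:
Nexon's best replies: W→Std3; X→Std4; Y→Std3; Z→Std4.
Orbyt's best replies: Std1→Y; Std2→Z; Std3→Y; Std4→W.
The unique mutual best reply is (Std3, Y), giving (3, 7).
Orbyt earns -1 sequentially versus 7 at the Nash outcome: worse off.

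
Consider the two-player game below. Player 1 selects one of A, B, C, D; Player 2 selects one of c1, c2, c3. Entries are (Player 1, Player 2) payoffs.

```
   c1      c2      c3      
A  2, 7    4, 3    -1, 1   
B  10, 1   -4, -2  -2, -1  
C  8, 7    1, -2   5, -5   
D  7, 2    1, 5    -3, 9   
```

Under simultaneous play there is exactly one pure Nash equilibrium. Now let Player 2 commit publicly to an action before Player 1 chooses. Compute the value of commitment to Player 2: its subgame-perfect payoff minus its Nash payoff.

Backward induction with Player 2 moving first.
- c1 → Player 1 plays B (best of 2, 10, 8, 7); Player 2 gets 1.
- c2 → Player 1 plays A (best of 4, -4, 1, 1); Player 2 gets 3.
- c3 → Player 1 plays C (best of -1, -2, 5, -3); Player 2 gets -5.
Maximizing over 1, 3, -5, Player 2 chooses c2. Subgame-perfect outcome: (A, c2) with payoffs (4, 3).
Under simultaneous play:
Player 1's best replies: c1→B; c2→A; c3→C.
Player 2's best replies: A→c1; B→c1; C→c1; D→c3.
Only (B, c1) has each player best-responding; Nash payoffs (10, 1).
Player 2's commitment gain: 3 − 1 = 2.

2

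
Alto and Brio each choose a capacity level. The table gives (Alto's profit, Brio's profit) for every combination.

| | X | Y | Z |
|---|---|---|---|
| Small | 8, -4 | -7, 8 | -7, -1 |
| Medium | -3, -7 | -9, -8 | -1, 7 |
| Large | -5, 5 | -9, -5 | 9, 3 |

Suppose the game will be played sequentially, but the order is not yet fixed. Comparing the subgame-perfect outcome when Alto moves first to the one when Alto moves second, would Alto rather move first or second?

If Alto leads: Brio's best replies are Small→Y, Medium→Z, Large→X; Alto's induced payoffs -7, -1, -5; outcome (Medium, Z), payoffs (-1, 7).
If Brio leads: Alto's best replies are X→Small, Y→Small, Z→Large; Brio's induced payoffs -4, 8, 3; outcome (Small, Y), payoffs (-7, 8).
Alto gets -1 moving first and -7 moving second, so Alto prefers to move first.

first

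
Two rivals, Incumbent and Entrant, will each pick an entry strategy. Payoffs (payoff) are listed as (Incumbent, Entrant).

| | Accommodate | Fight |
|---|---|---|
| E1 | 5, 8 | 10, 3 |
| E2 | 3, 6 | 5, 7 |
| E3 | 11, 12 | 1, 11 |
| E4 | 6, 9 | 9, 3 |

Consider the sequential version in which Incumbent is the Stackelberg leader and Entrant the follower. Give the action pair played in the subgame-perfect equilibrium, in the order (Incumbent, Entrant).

(E3, Accommodate)

Solve by backward induction (Incumbent leads).
- E1 → Entrant plays Accommodate (best of 8, 3); Incumbent gets 5.
- E2 → Entrant plays Fight (best of 6, 7); Incumbent gets 5.
- E3 → Entrant plays Accommodate (best of 12, 11); Incumbent gets 11.
- E4 → Entrant plays Accommodate (best of 9, 3); Incumbent gets 6.
Among 5, 5, 11, 6, the best is 11 at E3. Subgame-perfect outcome: (E3, Accommodate) with payoffs (11, 12).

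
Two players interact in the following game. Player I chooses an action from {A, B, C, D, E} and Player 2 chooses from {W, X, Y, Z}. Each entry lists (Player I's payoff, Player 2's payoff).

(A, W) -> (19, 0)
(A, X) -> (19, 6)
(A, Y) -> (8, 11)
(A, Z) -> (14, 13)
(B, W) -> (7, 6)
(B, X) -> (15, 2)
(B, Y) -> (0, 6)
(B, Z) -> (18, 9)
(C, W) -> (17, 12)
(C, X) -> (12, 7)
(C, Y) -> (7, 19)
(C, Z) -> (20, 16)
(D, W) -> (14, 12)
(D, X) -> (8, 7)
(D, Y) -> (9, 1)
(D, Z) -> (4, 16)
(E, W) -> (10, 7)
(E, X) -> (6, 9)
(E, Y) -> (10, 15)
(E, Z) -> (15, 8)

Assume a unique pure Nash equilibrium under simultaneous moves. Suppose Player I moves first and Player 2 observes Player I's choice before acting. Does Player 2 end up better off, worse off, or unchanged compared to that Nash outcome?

worse off

Player 2 best-responds to each possible Player I move:
- A: Player 2 compares 0, 6, 11, 13 and picks Z; Player I would get 14.
- B: Player 2 compares 6, 2, 6, 9 and picks Z; Player I would get 18.
- C: Player 2 compares 12, 7, 19, 16 and picks Y; Player I would get 7.
- D: Player 2 compares 12, 7, 1, 16 and picks Z; Player I would get 4.
- E: Player 2 compares 7, 9, 15, 8 and picks Y; Player I would get 10.
Among 14, 18, 7, 4, 10, the best is 18 at B. Subgame-perfect outcome: (B, Z) with payoffs (18, 9).
Under simultaneous play:
Player I's best replies: W→A; X→A; Y→E; Z→C.
Player 2's best replies: A→Z; B→Z; C→Y; D→Z; E→Y.
The unique mutual best reply is (E, Y), giving (10, 15).
Player 2 earns 9 sequentially versus 15 at the Nash outcome: worse off.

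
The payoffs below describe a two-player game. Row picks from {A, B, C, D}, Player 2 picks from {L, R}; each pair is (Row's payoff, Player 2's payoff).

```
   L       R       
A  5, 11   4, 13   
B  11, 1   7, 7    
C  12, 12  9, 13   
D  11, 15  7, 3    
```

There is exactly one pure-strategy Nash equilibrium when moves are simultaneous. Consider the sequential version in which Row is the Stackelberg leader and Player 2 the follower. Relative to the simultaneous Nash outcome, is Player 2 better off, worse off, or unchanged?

Backward induction with Row moving first.
- A: BR = R, leader payoff 4.
- B: BR = R, leader payoff 7.
- C: BR = R, leader payoff 9.
- D: BR = L, leader payoff 11.
Row's induced payoffs are 4, 7, 9, 11, so Row commits to D. Subgame-perfect outcome: (D, L) with payoffs (11, 15).
For the simultaneous game, intersect best replies.
Row's best replies: L→C; R→C.
Player 2's best replies: A→R; B→R; C→R; D→L.
Only (C, R) has each player best-responding; Nash payoffs (9, 13).
Player 2 earns 15 sequentially versus 13 at the Nash outcome: better off.

better off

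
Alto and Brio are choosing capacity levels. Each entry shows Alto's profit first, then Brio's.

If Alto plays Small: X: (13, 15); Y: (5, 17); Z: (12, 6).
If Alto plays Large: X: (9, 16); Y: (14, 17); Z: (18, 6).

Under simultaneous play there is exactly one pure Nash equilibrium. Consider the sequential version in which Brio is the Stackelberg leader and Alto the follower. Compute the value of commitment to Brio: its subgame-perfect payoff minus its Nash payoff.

0

Alto best-responds to each possible Brio move:
- X: Alto compares 13, 9 and picks Small; Brio would get 15.
- Y: Alto compares 5, 14 and picks Large; Brio would get 17.
- Z: Alto compares 12, 18 and picks Large; Brio would get 6.
Among 15, 17, 6, the best is 17 at Y. Subgame-perfect outcome: (Large, Y) with payoffs (14, 17).
Under simultaneous play:
Alto's best replies: X→Small; Y→Large; Z→Large.
Brio's best replies: Small→Y; Large→Y.
Only (Large, Y) has each player best-responding; Nash payoffs (14, 17).
Brio's commitment gain: 17 − 17 = 0.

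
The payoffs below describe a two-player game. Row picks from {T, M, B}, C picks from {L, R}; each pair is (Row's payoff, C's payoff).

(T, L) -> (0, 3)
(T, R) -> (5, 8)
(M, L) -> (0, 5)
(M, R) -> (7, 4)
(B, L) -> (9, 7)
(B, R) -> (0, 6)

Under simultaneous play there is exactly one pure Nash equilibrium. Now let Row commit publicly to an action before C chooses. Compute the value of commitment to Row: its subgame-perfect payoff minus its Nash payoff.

0

Backward induction with Row moving first.
- T → C plays R (best of 3, 8); Row gets 5.
- M → C plays L (best of 5, 4); Row gets 0.
- B → C plays L (best of 7, 6); Row gets 9.
Maximizing over 5, 0, 9, Row chooses B. Subgame-perfect outcome: (B, L) with payoffs (9, 7).
For the simultaneous game, intersect best replies.
Row's best replies: L→B; R→M.
C's best replies: T→R; M→L; B→L.
Only (B, L) has each player best-responding; Nash payoffs (9, 7).
Row's commitment gain: 9 − 9 = 0.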